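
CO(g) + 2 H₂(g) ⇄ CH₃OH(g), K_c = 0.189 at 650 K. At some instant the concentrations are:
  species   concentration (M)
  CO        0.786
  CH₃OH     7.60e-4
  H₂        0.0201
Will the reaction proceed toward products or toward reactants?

toward reactants

Q_c = [CH₃OH] / ([CO]·[H₂]²) = (7.60e-4) / ((0.786)·(0.0201)²) = 2.39
Q_c = 2.39 > K_c = 0.189, so the reverse reaction proceeds.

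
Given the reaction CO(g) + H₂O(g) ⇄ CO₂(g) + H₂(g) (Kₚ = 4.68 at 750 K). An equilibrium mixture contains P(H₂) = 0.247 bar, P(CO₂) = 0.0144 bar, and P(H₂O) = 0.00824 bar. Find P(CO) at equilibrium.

P(CO) = 0.0922 bar

At equilibrium, Kₚ = P(CO₂)·P(H₂) / (P(CO)·P(H₂O)) = 4.68.
(0.0144)·(0.247) / ((P(CO))·(0.00824)) = 4.68
P(CO) = 0.0922 bar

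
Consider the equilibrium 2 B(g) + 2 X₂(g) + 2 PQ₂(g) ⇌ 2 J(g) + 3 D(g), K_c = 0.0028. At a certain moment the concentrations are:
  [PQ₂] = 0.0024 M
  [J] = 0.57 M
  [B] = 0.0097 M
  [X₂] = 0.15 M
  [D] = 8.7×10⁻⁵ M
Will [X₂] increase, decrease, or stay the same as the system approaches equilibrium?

increase

Q_c = [J]²·[D]³ / ([B]²·[X₂]²·[PQ₂]²) = (0.57)²·(8.7×10⁻⁵)³ / ((0.0097)²·(0.15)²·(0.0024)²) = 0.018
Q_c = 0.018 > K_c = 0.0028: net reverse reaction.
X₂ is a reactant, so it increases.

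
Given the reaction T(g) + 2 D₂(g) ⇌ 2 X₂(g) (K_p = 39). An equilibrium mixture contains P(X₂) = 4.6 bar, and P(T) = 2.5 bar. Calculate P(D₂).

P(D₂) = 0.47 bar

At equilibrium, K_p = P(X₂)² / (P(T)·P(D₂)²) = 39.
(4.6)² / ((2.5)·(P(D₂))²) = 39
P(D₂)² = 0.217 ⇒ P(D₂) = 0.47 bar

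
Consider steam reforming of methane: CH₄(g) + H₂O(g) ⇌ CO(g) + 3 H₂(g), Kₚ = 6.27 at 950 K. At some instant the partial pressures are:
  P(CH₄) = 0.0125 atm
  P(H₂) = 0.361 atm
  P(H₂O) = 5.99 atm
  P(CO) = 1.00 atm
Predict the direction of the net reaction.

to the right

Qₚ = P(CO)·P(H₂)³ / (P(CH₄)·P(H₂O)) = (1.00)·(0.361)³ / ((0.0125)·(5.99)) = 0.628
Qₚ = 0.628 < Kₚ = 6.27, so the forward reaction proceeds.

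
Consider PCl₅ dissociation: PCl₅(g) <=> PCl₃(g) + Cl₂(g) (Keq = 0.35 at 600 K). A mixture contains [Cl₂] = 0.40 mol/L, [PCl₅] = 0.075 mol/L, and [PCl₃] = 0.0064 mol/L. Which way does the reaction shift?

Q = [PCl₃]·[Cl₂] / [PCl₅] = (0.0064)·(0.40) / (0.075) = 0.034
Q = 0.034 < Keq = 0.35, so the forward reaction proceeds.

forward (toward products)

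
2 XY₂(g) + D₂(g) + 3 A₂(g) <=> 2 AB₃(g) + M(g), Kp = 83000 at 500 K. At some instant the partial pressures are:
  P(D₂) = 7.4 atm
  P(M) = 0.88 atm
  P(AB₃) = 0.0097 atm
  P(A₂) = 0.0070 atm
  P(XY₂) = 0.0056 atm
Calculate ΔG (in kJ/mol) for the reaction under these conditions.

ΔG = 10.5 kJ/mol

Qp = P(AB₃)²·P(M) / (P(XY₂)²·P(D₂)·P(A₂)³) = (0.0097)²·(0.88) / ((0.0056)²·(7.4)·(0.0070)³) = 1.04×10⁶
ΔG = RT ln(Qp/Kp) = (8.314 J mol⁻¹ K⁻¹)(500 K) × ln(1.04×10⁶/83000)
   = (4.157 kJ/mol)(2.528) = 10.5 kJ/mol
ΔG > 0, so the forward reaction is non-spontaneous (proceeds in reverse).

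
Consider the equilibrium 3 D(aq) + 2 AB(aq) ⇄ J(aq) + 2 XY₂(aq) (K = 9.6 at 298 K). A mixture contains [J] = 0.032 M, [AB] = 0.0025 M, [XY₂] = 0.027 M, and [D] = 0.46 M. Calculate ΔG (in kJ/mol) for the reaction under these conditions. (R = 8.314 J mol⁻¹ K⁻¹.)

ΔG = 3.43 kJ/mol

Q = [J]·[XY₂]² / ([D]³·[AB]²) = (0.032)·(0.027)² / ((0.46)³·(0.0025)²) = 38.3
ΔG = RT ln(Q/K) = (8.314 J mol⁻¹ K⁻¹)(298 K) × ln(38.3/9.6)
   = (2.478 kJ/mol)(1.384) = 3.43 kJ/mol
ΔG > 0, so the forward reaction is non-spontaneous (proceeds in reverse).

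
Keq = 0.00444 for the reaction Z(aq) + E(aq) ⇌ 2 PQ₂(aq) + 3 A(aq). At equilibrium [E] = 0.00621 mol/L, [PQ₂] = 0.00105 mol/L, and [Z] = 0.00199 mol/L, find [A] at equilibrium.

At equilibrium, Keq = [PQ₂]²·[A]³ / ([Z]·[E]) = 0.00444.
(0.00105)²·([A])³ / ((0.00199)·(0.00621)) = 0.00444
[A]³ = 0.0498 ⇒ [A] = 0.368 mol/L

[A] = 0.368 mol/L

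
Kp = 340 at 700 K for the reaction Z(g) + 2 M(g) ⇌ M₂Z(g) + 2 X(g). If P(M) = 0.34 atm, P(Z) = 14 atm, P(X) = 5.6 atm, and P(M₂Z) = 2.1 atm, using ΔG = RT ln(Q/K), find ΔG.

Qp = P(M₂Z)·P(X)² / (P(Z)·P(M)²) = (2.1)·(5.6)² / ((14)·(0.34)²) = 40.7
ΔG = RT ln(Qp/Kp) = (8.314 J mol⁻¹ K⁻¹)(700 K) × ln(40.7/340)
   = (5.820 kJ/mol)(-2.123) = -12.4 kJ/mol
ΔG < 0, so the forward reaction is spontaneous (proceeds forward).

ΔG = -12.4 kJ/mol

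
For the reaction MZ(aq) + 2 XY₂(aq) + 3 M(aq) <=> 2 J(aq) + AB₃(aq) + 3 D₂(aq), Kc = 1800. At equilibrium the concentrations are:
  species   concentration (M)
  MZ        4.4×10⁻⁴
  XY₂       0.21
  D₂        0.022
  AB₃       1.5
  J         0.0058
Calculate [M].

At equilibrium, Kc = [J]²·[AB₃]·[D₂]³ / ([MZ]·[XY₂]²·[M]³) = 1800.
(0.0058)²·(1.5)·(0.022)³ / ((4.4×10⁻⁴)·(0.21)²·([M])³) = 1800
[M]³ = 1.54×10⁻⁸ ⇒ [M] = 0.0025 M

[M] = 0.0025 M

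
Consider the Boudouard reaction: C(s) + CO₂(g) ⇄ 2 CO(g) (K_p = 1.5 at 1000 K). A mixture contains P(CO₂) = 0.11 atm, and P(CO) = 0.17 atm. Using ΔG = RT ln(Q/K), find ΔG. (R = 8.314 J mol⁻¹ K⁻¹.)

ΔG = -14.5 kJ/mol

(C is a pure solid — omitted from Q_p.)
Q_p = P(CO)² / P(CO₂) = (0.17)² / (0.11) = 0.263
ΔG = RT ln(Q_p/K_p) = (8.314 J mol⁻¹ K⁻¹)(1000 K) × ln(0.263/1.5)
   = (8.314 kJ/mol)(-1.741) = -14.5 kJ/mol
ΔG < 0, so the forward reaction is spontaneous (proceeds forward).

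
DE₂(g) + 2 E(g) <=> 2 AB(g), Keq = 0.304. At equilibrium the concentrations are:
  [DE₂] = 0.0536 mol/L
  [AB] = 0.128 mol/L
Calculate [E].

At equilibrium, Keq = [AB]² / ([DE₂]·[E]²) = 0.304.
(0.128)² / ((0.0536)·([E])²) = 0.304
[E]² = 1.01 ⇒ [E] = 1.00 mol/L

[E] = 1.00 mol/L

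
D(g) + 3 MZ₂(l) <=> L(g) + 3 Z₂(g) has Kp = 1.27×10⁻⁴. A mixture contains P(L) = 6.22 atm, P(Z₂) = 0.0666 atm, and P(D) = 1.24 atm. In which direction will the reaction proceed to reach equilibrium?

to the left

(MZ₂ is a pure liquid — omitted from Qp.)
Qp = P(L)·P(Z₂)³ / P(D) = (6.22)·(0.0666)³ / (1.24) = 0.00148
Qp = 0.00148 > Kp = 1.27×10⁻⁴, so the reverse reaction proceeds.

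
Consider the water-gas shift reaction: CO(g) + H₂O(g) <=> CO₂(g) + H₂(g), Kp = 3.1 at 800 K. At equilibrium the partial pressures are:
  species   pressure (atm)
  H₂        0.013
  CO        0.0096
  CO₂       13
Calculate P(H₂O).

At equilibrium, Kp = P(CO₂)·P(H₂) / (P(CO)·P(H₂O)) = 3.1.
(13)·(0.013) / ((0.0096)·(P(H₂O))) = 3.1
P(H₂O) = 5.68 = 5.7 atm

P(H₂O) = 5.7 atm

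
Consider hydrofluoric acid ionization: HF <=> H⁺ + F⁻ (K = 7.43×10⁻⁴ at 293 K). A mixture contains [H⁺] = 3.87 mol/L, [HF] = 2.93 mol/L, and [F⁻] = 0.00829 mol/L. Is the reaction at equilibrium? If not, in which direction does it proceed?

Q = [H⁺]·[F⁻] / [HF] = (3.87)·(0.00829) / (2.93) = 0.0109
Q = 0.0109 > K = 7.43×10⁻⁴, so the reverse reaction proceeds.

in the reverse direction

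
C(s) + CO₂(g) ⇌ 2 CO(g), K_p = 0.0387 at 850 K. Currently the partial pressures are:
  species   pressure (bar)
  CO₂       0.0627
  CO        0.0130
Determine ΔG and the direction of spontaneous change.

(C is a pure solid — omitted from Q_p.)
Q_p = P(CO)² / P(CO₂) = (0.0130)² / (0.0627) = 0.00270
ΔG = RT ln(Q_p/K_p) = (8.314 J mol⁻¹ K⁻¹)(850 K) × ln(0.00270/0.0387)
   = (7.067 kJ/mol)(-2.663) = -18.8 kJ/mol
ΔG < 0, so the forward reaction is spontaneous (proceeds forward).

ΔG = -18.8 kJ/mol; the forward reaction is spontaneous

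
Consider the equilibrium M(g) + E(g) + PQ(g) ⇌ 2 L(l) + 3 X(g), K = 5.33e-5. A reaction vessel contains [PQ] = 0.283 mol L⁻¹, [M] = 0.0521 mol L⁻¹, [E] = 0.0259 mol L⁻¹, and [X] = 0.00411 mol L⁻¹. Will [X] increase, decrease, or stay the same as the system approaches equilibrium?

(L is a pure liquid — omitted from Q.)
Q = [X]³ / ([M]·[E]·[PQ]) = (0.00411)³ / ((0.0521)·(0.0259)·(0.283)) = 1.82e-4
Q = 1.82e-4 > K = 5.33e-5: net reverse reaction.
X is a product, so it decreases.

decrease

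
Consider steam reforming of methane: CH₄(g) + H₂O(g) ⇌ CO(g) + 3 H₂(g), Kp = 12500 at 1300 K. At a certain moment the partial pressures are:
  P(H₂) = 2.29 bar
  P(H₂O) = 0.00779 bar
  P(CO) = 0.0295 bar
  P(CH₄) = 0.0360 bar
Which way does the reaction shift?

to the right

Qp = P(CO)·P(H₂)³ / (P(CH₄)·P(H₂O)) = (0.0295)·(2.29)³ / ((0.0360)·(0.00779)) = 1260
Qp = 1260 < Kp = 12500, so the forward reaction proceeds.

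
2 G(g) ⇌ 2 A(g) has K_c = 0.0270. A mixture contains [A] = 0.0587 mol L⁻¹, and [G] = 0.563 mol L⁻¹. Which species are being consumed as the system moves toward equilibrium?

Q_c = [A]² / [G]² = (0.0587)² / (0.563)² = 0.0109
Q_c = 0.0109 < K_c = 0.0270: net forward reaction.

G (reactants)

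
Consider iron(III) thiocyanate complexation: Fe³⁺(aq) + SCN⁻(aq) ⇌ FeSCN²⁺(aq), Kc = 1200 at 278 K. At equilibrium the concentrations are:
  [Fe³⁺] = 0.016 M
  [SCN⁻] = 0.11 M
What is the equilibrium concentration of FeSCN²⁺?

[FeSCN²⁺] = 2.1 M

At equilibrium, Kc = [FeSCN²⁺] / ([Fe³⁺]·[SCN⁻]) = 1200.
([FeSCN²⁺]) / ((0.016)·(0.11)) = 1200
[FeSCN²⁺] = 2.11 = 2.1 M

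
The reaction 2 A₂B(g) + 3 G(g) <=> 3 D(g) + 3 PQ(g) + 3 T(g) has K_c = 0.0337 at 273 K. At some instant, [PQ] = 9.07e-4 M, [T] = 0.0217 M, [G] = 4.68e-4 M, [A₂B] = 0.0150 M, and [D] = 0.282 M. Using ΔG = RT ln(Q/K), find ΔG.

Q_c = [D]³·[PQ]³·[T]³ / ([A₂B]²·[G]³) = (0.282)³·(9.07e-4)³·(0.0217)³ / ((0.0150)²·(4.68e-4)³) = 0.00741
ΔG = RT ln(Q_c/K_c) = (8.314 J mol⁻¹ K⁻¹)(273 K) × ln(0.00741/0.0337)
   = (2.270 kJ/mol)(-1.515) = -3.44 kJ/mol
ΔG < 0, so the forward reaction is spontaneous (proceeds forward).

ΔG = -3.44 kJ/mol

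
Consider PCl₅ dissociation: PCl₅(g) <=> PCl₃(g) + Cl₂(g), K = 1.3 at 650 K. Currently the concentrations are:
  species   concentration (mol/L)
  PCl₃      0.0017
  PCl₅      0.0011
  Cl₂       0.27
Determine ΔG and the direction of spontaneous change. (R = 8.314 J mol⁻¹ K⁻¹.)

ΔG = -6.14 kJ/mol; the forward reaction is spontaneous

Q = [PCl₃]·[Cl₂] / [PCl₅] = (0.0017)·(0.27) / (0.0011) = 0.417
ΔG = RT ln(Q/K) = (8.314 J mol⁻¹ K⁻¹)(650 K) × ln(0.417/1.3)
   = (5.404 kJ/mol)(-1.137) = -6.14 kJ/mol
ΔG < 0, so the forward reaction is spontaneous (proceeds forward).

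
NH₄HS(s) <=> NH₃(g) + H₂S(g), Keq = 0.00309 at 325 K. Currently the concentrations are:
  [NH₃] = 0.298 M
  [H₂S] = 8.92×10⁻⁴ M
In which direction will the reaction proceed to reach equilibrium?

to the right

(NH₄HS is a pure solid — omitted from Q.)
Q = [NH₃]·[H₂S] = (0.298)·(8.92×10⁻⁴) = 2.66×10⁻⁴
Q = 2.66×10⁻⁴ < Keq = 0.00309, so the forward reaction proceeds.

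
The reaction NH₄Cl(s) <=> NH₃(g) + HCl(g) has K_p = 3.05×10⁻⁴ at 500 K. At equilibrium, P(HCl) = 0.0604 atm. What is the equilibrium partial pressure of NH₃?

P(NH₃) = 0.00505 atm

(NH₄Cl is a pure solid — omitted from K_p.)
At equilibrium, K_p = P(NH₃)·P(HCl) = 3.05×10⁻⁴.
(P(NH₃))·(0.0604) = 3.05×10⁻⁴
P(NH₃) = 0.00505 atm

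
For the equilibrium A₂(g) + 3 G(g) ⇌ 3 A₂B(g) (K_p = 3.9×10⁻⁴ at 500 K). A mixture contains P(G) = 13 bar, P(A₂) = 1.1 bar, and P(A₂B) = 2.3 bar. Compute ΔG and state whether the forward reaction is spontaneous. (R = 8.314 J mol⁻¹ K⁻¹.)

ΔG = 10.6 kJ/mol; the forward reaction is non-spontaneous

Q_p = P(A₂B)³ / (P(A₂)·P(G)³) = (2.3)³ / ((1.1)·(13)³) = 0.00503
ΔG = RT ln(Q_p/K_p) = (8.314 J mol⁻¹ K⁻¹)(500 K) × ln(0.00503/3.9×10⁻⁴)
   = (4.157 kJ/mol)(2.557) = 10.6 kJ/mol
ΔG > 0, so the forward reaction is non-spontaneous (proceeds in reverse).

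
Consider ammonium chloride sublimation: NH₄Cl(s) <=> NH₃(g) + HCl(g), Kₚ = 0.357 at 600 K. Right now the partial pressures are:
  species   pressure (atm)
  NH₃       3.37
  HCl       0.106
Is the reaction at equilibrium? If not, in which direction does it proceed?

(NH₄Cl is a pure solid — omitted from Qₚ.)
Qₚ = P(NH₃)·P(HCl) = (3.37)·(0.106) = 0.357
Qₚ = 0.357 = Kₚ, so the system is already at equilibrium.

neither direction; the system is at equilibrium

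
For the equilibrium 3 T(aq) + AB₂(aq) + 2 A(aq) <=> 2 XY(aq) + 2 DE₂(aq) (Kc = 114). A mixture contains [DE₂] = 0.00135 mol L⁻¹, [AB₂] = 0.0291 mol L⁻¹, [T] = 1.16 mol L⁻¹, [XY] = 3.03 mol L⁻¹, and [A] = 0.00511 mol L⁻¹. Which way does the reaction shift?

Qc = [XY]²·[DE₂]² / ([T]³·[AB₂]·[A]²) = (3.03)²·(0.00135)² / ((1.16)³·(0.0291)·(0.00511)²) = 14.1
Qc = 14.1 < Kc = 114, so the forward reaction proceeds.

in the forward direction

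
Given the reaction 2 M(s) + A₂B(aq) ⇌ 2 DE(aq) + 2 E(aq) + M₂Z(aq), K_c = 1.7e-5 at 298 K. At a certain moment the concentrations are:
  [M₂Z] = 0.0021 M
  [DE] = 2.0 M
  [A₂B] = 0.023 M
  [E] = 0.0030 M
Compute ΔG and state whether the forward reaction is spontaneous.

(M is a pure solid — omitted from Q_c.)
Q_c = [DE]²·[E]²·[M₂Z] / [A₂B] = (2.0)²·(0.0030)²·(0.0021) / (0.023) = 3.29e-6
ΔG = RT ln(Q_c/K_c) = (8.314 J mol⁻¹ K⁻¹)(298 K) × ln(3.29e-6/1.7e-5)
   = (2.478 kJ/mol)(-1.642) = -4.07 kJ/mol
ΔG < 0, so the forward reaction is spontaneous (proceeds forward).

ΔG = -4.07 kJ/mol; the forward reaction is spontaneous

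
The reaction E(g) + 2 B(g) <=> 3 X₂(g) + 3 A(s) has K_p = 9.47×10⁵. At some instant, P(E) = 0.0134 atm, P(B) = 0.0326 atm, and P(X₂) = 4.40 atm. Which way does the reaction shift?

(A is a pure solid — omitted from Q_p.)
Q_p = P(X₂)³ / (P(E)·P(B)²) = (4.40)³ / ((0.0134)·(0.0326)²) = 5.98×10⁶
Q_p = 5.98×10⁶ > K_p = 9.47×10⁵, so the reverse reaction proceeds.

to the left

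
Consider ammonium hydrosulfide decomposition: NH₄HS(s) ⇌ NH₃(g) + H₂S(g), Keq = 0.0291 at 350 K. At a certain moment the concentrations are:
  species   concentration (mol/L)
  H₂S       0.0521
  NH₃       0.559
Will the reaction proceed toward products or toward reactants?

neither direction; the system is at equilibrium

(NH₄HS is a pure solid — omitted from Q.)
Q = [NH₃]·[H₂S] = (0.559)·(0.0521) = 0.0291
Q = 0.0291 = Keq, so the system is already at equilibrium.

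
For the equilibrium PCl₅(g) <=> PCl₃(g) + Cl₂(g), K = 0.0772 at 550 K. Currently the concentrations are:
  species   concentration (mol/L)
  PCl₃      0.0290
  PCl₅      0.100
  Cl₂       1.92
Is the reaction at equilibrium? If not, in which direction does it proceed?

Q = [PCl₃]·[Cl₂] / [PCl₅] = (0.0290)·(1.92) / (0.100) = 0.557
Q = 0.557 > K = 0.0772, so the reverse reaction proceeds.

toward reactants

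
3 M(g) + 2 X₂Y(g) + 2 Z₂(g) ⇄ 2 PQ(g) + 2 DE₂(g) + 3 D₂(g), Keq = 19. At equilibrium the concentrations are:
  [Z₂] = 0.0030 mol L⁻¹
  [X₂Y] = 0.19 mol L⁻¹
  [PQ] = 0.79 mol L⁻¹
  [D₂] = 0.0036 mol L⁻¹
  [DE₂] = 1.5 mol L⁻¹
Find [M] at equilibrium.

[M] = 0.22 mol L⁻¹

At equilibrium, Keq = [PQ]²·[DE₂]²·[D₂]³ / ([M]³·[X₂Y]²·[Z₂]²) = 19.
(0.79)²·(1.5)²·(0.0036)³ / (([M])³·(0.19)²·(0.0030)²) = 19
[M]³ = 0.0106 ⇒ [M] = 0.22 mol L⁻¹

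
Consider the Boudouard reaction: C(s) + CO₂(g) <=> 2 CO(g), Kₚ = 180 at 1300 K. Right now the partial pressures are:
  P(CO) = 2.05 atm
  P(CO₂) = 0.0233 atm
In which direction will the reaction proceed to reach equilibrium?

no net change (already at equilibrium)

(C is a pure solid — omitted from Qₚ.)
Qₚ = P(CO)² / P(CO₂) = (2.05)² / (0.0233) = 180
Qₚ = 180 = Kₚ, so the system is already at equilibrium.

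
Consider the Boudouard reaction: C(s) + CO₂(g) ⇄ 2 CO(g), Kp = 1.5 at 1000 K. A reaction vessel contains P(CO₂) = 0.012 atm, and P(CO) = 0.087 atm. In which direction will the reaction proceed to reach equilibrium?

(C is a pure solid — omitted from Qp.)
Qp = P(CO)² / P(CO₂) = (0.087)² / (0.012) = 0.63
Qp = 0.63 < Kp = 1.5, so the forward reaction proceeds.

forward (toward products)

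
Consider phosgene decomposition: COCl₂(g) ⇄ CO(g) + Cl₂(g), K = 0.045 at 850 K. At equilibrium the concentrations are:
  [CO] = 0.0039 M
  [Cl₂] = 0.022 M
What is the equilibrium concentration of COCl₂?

[COCl₂] = 0.0019 M

At equilibrium, K = [CO]·[Cl₂] / [COCl₂] = 0.045.
(0.0039)·(0.022) / ([COCl₂]) = 0.045
[COCl₂] = 0.00191 = 0.0019 M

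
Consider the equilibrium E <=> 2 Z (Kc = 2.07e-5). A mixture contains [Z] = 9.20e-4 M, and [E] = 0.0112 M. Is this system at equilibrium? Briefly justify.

Qc = [Z]² / [E] = (9.20e-4)² / (0.0112) = 7.56e-5
Qc = 7.56e-5 > Kc = 2.07e-5: net reverse reaction.

no; Q > K, reaction proceeds in reverse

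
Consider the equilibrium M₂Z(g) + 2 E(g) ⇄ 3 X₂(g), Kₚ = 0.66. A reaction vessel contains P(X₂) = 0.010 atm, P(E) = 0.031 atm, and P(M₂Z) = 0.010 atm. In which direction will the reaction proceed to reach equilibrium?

Qₚ = P(X₂)³ / (P(M₂Z)·P(E)²) = (0.010)³ / ((0.010)·(0.031)²) = 0.10
Qₚ = 0.10 < Kₚ = 0.66, so the forward reaction proceeds.

toward products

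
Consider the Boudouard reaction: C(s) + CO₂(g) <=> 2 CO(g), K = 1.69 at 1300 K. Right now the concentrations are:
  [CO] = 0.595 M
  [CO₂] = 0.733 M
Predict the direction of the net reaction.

(C is a pure solid — omitted from Q.)
Q = [CO]² / [CO₂] = (0.595)² / (0.733) = 0.483
Q = 0.483 < K = 1.69, so the forward reaction proceeds.

to the right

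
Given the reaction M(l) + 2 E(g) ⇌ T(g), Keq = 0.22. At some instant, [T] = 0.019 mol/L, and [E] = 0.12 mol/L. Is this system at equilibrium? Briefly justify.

(M is a pure liquid — omitted from Q.)
Q = [T] / [E]² = (0.019) / (0.12)² = 1.3
Q = 1.3 > Keq = 0.22: net reverse reaction.

no; Q > K, reaction proceeds in reverse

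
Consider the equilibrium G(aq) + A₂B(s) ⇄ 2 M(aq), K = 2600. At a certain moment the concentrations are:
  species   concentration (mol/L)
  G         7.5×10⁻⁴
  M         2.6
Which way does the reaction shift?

toward reactants

(A₂B is a pure solid — omitted from Q.)
Q = [M]² / [G] = (2.6)² / (7.5×10⁻⁴) = 9000
Q = 9000 > K = 2600, so the reverse reaction proceeds.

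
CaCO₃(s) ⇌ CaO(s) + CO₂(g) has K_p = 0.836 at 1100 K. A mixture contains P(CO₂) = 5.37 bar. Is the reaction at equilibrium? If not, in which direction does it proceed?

in the reverse direction

(CaCO₃, CaO are pure solids — omitted from Q_p.)
Q_p = P(CO₂) = 5.37
Q_p = 5.37 > K_p = 0.836, so the reverse reaction proceeds.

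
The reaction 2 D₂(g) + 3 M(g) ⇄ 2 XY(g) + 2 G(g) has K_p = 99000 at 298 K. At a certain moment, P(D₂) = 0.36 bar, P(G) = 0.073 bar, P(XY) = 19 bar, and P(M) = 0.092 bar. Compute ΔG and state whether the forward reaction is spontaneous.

ΔG = -4.08 kJ/mol; the forward reaction is spontaneous

Q_p = P(XY)²·P(G)² / (P(D₂)²·P(M)³) = (19)²·(0.073)² / ((0.36)²·(0.092)³) = 19100
ΔG = RT ln(Q_p/K_p) = (8.314 J mol⁻¹ K⁻¹)(298 K) × ln(19100/99000)
   = (2.478 kJ/mol)(-1.645) = -4.08 kJ/mol
ΔG < 0, so the forward reaction is spontaneous (proceeds forward).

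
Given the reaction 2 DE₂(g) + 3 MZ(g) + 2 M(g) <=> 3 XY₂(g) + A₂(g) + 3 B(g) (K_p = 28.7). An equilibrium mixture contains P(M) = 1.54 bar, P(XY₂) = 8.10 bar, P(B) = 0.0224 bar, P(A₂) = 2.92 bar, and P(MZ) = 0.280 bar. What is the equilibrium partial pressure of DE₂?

P(DE₂) = 0.108 bar

At equilibrium, K_p = P(XY₂)³·P(A₂)·P(B)³ / (P(DE₂)²·P(MZ)³·P(M)²) = 28.7.
(8.10)³·(2.92)·(0.0224)³ / ((P(DE₂))²·(0.280)³·(1.54)²) = 28.7
P(DE₂)² = 0.0117 ⇒ P(DE₂) = 0.108 bar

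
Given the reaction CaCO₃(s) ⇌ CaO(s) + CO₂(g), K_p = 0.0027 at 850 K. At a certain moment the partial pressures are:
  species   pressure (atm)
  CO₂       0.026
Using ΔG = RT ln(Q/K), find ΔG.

ΔG = 16.0 kJ/mol

(CaCO₃, CaO are pure solids — omitted from Q_p.)
Q_p = P(CO₂) = 0.0260
ΔG = RT ln(Q_p/K_p) = (8.314 J mol⁻¹ K⁻¹)(850 K) × ln(0.0260/0.0027)
   = (7.067 kJ/mol)(2.265) = 16.0 kJ/mol
ΔG > 0, so the forward reaction is non-spontaneous (proceeds in reverse).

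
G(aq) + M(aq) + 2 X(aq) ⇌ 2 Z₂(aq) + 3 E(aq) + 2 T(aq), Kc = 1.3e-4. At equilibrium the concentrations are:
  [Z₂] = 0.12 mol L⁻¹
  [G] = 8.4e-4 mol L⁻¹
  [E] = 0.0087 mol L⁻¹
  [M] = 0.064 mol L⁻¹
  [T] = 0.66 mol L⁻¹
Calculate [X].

At equilibrium, Kc = [Z₂]²·[E]³·[T]² / ([G]·[M]·[X]²) = 1.3e-4.
(0.12)²·(0.0087)³·(0.66)² / ((8.4e-4)·(0.064)·([X])²) = 1.3e-4
[X]² = 0.591 ⇒ [X] = 0.77 mol L⁻¹

[X] = 0.77 mol L⁻¹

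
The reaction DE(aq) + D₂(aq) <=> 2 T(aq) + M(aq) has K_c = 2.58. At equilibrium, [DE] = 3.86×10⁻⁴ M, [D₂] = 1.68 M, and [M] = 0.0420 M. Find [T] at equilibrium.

At equilibrium, K_c = [T]²·[M] / ([DE]·[D₂]) = 2.58.
([T])²·(0.0420) / ((3.86×10⁻⁴)·(1.68)) = 2.58
[T]² = 0.0398 ⇒ [T] = 0.200 M

[T] = 0.200 M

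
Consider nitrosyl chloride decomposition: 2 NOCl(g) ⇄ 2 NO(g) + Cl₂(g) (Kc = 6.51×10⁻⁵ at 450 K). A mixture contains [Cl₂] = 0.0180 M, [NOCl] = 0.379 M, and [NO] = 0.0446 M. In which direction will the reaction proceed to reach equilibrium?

reverse (toward reactants)

Qc = [NO]²·[Cl₂] / [NOCl]² = (0.0446)²·(0.0180) / (0.379)² = 2.49×10⁻⁴
Qc = 2.49×10⁻⁴ > Kc = 6.51×10⁻⁵, so the reverse reaction proceeds.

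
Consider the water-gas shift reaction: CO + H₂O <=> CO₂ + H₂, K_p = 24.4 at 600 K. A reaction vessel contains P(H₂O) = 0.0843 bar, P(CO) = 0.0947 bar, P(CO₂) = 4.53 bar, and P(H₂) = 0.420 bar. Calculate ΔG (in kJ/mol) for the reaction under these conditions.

ΔG = 11.4 kJ/mol

Q_p = P(CO₂)·P(H₂) / (P(CO)·P(H₂O)) = (4.53)·(0.420) / ((0.0947)·(0.0843)) = 238
ΔG = RT ln(Q_p/K_p) = (8.314 J mol⁻¹ K⁻¹)(600 K) × ln(238/24.4)
   = (4.988 kJ/mol)(2.278) = 11.4 kJ/mol
ΔG > 0, so the forward reaction is non-spontaneous (proceeds in reverse).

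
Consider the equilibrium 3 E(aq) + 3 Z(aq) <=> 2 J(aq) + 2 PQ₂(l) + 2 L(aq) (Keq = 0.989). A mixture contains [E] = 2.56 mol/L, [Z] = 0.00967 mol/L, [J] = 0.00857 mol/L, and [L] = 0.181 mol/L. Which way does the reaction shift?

(PQ₂ is a pure liquid — omitted from Q.)
Q = [J]²·[L]² / ([E]³·[Z]³) = (0.00857)²·(0.181)² / ((2.56)³·(0.00967)³) = 0.159
Q = 0.159 < Keq = 0.989, so the forward reaction proceeds.

forward (toward products)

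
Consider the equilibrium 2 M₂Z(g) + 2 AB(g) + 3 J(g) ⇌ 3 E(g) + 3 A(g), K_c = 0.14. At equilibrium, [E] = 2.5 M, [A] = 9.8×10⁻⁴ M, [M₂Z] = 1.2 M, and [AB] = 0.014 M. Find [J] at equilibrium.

[J] = 0.072 M

At equilibrium, K_c = [E]³·[A]³ / ([M₂Z]²·[AB]²·[J]³) = 0.14.
(2.5)³·(9.8×10⁻⁴)³ / ((1.2)²·(0.014)²·([J])³) = 0.14
[J]³ = 3.72×10⁻⁴ ⇒ [J] = 0.072 M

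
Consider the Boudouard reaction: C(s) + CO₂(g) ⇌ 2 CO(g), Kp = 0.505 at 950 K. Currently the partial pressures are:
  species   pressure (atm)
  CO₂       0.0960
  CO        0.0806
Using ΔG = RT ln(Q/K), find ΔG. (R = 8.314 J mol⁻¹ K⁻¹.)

(C is a pure solid — omitted from Qp.)
Qp = P(CO)² / P(CO₂) = (0.0806)² / (0.0960) = 0.0677
ΔG = RT ln(Qp/Kp) = (8.314 J mol⁻¹ K⁻¹)(950 K) × ln(0.0677/0.505)
   = (7.898 kJ/mol)(-2.009) = -15.9 kJ/mol
ΔG < 0, so the forward reaction is spontaneous (proceeds forward).

ΔG = -15.9 kJ/mol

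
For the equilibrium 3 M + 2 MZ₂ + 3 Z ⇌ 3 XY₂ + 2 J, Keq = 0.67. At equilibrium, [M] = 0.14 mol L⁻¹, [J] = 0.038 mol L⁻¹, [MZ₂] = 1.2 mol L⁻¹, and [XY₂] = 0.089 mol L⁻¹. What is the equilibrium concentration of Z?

[Z] = 0.073 mol L⁻¹

At equilibrium, Keq = [XY₂]³·[J]² / ([M]³·[MZ₂]²·[Z]³) = 0.67.
(0.089)³·(0.038)² / ((0.14)³·(1.2)²·([Z])³) = 0.67
[Z]³ = 3.85×10⁻⁴ ⇒ [Z] = 0.073 mol L⁻¹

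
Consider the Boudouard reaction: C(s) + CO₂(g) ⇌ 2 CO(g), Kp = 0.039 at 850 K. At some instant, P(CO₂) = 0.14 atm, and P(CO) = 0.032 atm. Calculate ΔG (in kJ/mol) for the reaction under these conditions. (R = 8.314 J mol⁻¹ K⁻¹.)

ΔG = -11.8 kJ/mol

(C is a pure solid — omitted from Qp.)
Qp = P(CO)² / P(CO₂) = (0.032)² / (0.14) = 0.00731
ΔG = RT ln(Qp/Kp) = (8.314 J mol⁻¹ K⁻¹)(850 K) × ln(0.00731/0.039)
   = (7.067 kJ/mol)(-1.674) = -11.8 kJ/mol
ΔG < 0, so the forward reaction is spontaneous (proceeds forward).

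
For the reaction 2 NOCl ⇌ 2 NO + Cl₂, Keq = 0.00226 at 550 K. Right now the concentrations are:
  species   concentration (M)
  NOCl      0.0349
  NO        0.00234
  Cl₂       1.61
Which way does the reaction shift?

Q = [NO]²·[Cl₂] / [NOCl]² = (0.00234)²·(1.61) / (0.0349)² = 0.00724
Q = 0.00724 > Keq = 0.00226, so the reverse reaction proceeds.

to the left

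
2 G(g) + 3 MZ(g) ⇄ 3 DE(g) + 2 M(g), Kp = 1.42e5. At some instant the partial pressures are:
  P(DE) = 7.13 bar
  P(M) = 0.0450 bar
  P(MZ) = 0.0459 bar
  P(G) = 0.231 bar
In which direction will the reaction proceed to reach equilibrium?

Qp = P(DE)³·P(M)² / (P(G)²·P(MZ)³) = (7.13)³·(0.0450)² / ((0.231)²·(0.0459)³) = 1.42e5
Qp = 1.42e5 = Kp, so the system is already at equilibrium.

neither direction; the system is at equilibrium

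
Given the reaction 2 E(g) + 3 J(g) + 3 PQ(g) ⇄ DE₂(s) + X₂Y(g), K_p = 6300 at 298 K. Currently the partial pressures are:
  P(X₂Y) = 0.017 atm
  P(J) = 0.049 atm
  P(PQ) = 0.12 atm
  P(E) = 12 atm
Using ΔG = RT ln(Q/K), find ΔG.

ΔG = -5.91 kJ/mol

(DE₂ is a pure solid — omitted from Q_p.)
Q_p = P(X₂Y) / (P(E)²·P(J)³·P(PQ)³) = (0.017) / ((12)²·(0.049)³·(0.12)³) = 581
ΔG = RT ln(Q_p/K_p) = (8.314 J mol⁻¹ K⁻¹)(298 K) × ln(581/6300)
   = (2.478 kJ/mol)(-2.384) = -5.91 kJ/mol
ΔG < 0, so the forward reaction is spontaneous (proceeds forward).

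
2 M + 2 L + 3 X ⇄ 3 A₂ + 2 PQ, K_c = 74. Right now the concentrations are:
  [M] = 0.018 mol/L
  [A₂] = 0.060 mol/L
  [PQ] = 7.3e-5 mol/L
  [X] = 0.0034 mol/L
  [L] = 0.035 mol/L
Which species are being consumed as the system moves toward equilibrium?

Q_c = [A₂]³·[PQ]² / ([M]²·[L]²·[X]³) = (0.060)³·(7.3e-5)² / ((0.018)²·(0.035)²·(0.0034)³) = 74
Q_c = 74 = K_c; the system is at equilibrium.

none (at equilibrium)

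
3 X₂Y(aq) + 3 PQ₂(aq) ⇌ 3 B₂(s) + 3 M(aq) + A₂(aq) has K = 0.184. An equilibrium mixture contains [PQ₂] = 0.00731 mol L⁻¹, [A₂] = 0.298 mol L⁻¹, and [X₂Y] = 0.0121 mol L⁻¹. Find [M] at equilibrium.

(B₂ is a pure solid — omitted from K.)
At equilibrium, K = [M]³·[A₂] / ([X₂Y]³·[PQ₂]³) = 0.184.
([M])³·(0.298) / ((0.0121)³·(0.00731)³) = 0.184
[M]³ = 4.27e-13 ⇒ [M] = 7.53e-5 mol L⁻¹

[M] = 7.53e-5 mol L⁻¹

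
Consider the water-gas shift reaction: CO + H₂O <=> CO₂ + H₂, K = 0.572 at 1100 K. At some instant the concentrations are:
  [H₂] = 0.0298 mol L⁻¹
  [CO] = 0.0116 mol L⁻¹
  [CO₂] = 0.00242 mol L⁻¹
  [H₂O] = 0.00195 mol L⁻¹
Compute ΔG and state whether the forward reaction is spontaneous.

ΔG = 15.7 kJ/mol; the forward reaction is non-spontaneous

Q = [CO₂]·[H₂] / ([CO]·[H₂O]) = (0.00242)·(0.0298) / ((0.0116)·(0.00195)) = 3.19
ΔG = RT ln(Q/K) = (8.314 J mol⁻¹ K⁻¹)(1100 K) × ln(3.19/0.572)
   = (9.145 kJ/mol)(1.719) = 15.7 kJ/mol
ΔG > 0, so the forward reaction is non-spontaneous (proceeds in reverse).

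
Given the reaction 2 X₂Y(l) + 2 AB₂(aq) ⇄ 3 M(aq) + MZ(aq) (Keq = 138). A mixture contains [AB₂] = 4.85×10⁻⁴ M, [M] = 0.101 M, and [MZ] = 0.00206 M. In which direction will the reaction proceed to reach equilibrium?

in the forward direction

(X₂Y is a pure liquid — omitted from Q.)
Q = [M]³·[MZ] / [AB₂]² = (0.101)³·(0.00206) / (4.85×10⁻⁴)² = 9.02
Q = 9.02 < Keq = 138, so the forward reaction proceeds.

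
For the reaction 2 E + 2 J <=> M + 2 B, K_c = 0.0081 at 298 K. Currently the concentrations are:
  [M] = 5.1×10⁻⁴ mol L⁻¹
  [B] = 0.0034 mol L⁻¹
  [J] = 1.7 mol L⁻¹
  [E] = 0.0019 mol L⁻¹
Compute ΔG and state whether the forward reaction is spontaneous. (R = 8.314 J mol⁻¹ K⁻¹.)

ΔG = -6.60 kJ/mol; the forward reaction is spontaneous

Q_c = [M]·[B]² / ([E]²·[J]²) = (5.1×10⁻⁴)·(0.0034)² / ((0.0019)²·(1.7)²) = 5.65×10⁻⁴
ΔG = RT ln(Q_c/K_c) = (8.314 J mol⁻¹ K⁻¹)(298 K) × ln(5.65×10⁻⁴/0.0081)
   = (2.478 kJ/mol)(-2.663) = -6.60 kJ/mol
ΔG < 0, so the forward reaction is spontaneous (proceeds forward).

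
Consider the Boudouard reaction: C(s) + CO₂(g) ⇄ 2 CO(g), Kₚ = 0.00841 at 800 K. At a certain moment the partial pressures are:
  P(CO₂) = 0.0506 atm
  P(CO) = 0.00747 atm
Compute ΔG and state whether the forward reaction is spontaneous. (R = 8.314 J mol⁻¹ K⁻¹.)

ΔG = -13.5 kJ/mol; the forward reaction is spontaneous

(C is a pure solid — omitted from Qₚ.)
Qₚ = P(CO)² / P(CO₂) = (0.00747)² / (0.0506) = 0.00110
ΔG = RT ln(Qₚ/Kₚ) = (8.314 J mol⁻¹ K⁻¹)(800 K) × ln(0.00110/0.00841)
   = (6.651 kJ/mol)(-2.034) = -13.5 kJ/mol
ΔG < 0, so the forward reaction is spontaneous (proceeds forward).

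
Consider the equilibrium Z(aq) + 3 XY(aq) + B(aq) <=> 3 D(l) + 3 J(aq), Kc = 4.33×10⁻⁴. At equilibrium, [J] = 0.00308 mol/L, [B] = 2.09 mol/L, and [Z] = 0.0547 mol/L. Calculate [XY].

[XY] = 0.0839 mol/L

(D is a pure liquid — omitted from Kc.)
At equilibrium, Kc = [J]³ / ([Z]·[XY]³·[B]) = 4.33×10⁻⁴.
(0.00308)³ / ((0.0547)·([XY])³·(2.09)) = 4.33×10⁻⁴
[XY]³ = 5.90×10⁻⁴ ⇒ [XY] = 0.0839 mol/L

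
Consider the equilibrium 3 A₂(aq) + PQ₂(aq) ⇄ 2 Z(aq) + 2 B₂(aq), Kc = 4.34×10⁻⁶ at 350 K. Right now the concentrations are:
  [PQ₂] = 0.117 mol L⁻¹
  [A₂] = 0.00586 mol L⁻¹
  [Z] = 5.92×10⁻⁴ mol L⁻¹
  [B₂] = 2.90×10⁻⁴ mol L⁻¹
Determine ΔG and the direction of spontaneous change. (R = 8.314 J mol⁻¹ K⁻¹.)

Qc = [Z]²·[B₂]² / ([A₂]³·[PQ₂]) = (5.92×10⁻⁴)²·(2.90×10⁻⁴)² / ((0.00586)³·(0.117)) = 1.25×10⁻⁶
ΔG = RT ln(Qc/Kc) = (8.314 J mol⁻¹ K⁻¹)(350 K) × ln(1.25×10⁻⁶/4.34×10⁻⁶)
   = (2.910 kJ/mol)(-1.245) = -3.62 kJ/mol
ΔG < 0, so the forward reaction is spontaneous (proceeds forward).

ΔG = -3.62 kJ/mol; the forward reaction is spontaneous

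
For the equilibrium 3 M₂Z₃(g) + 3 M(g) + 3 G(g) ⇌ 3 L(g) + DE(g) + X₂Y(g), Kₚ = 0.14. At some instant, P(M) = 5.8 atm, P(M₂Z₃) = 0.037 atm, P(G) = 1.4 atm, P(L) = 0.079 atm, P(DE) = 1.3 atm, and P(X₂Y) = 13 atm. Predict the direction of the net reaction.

to the left

Qₚ = P(L)³·P(DE)·P(X₂Y) / (P(M₂Z₃)³·P(M)³·P(G)³) = (0.079)³·(1.3)·(13) / ((0.037)³·(5.8)³·(1.4)³) = 0.31
Qₚ = 0.31 > Kₚ = 0.14, so the reverse reaction proceeds.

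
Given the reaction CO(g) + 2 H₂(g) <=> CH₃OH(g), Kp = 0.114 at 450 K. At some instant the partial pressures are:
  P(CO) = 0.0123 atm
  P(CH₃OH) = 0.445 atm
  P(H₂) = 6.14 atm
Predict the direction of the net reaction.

toward reactants

Qp = P(CH₃OH) / (P(CO)·P(H₂)²) = (0.445) / ((0.0123)·(6.14)²) = 0.960
Qp = 0.960 > Kp = 0.114, so the reverse reaction proceeds.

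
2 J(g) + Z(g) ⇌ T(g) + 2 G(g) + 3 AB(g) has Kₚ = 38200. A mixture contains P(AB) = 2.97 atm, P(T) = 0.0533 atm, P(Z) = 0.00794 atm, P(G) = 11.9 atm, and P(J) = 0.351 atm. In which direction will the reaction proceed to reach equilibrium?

reverse (toward reactants)

Qₚ = P(T)·P(G)²·P(AB)³ / (P(J)²·P(Z)) = (0.0533)·(11.9)²·(2.97)³ / ((0.351)²·(0.00794)) = 2.02×10⁵
Qₚ = 2.02×10⁵ > Kₚ = 38200, so the reverse reaction proceeds.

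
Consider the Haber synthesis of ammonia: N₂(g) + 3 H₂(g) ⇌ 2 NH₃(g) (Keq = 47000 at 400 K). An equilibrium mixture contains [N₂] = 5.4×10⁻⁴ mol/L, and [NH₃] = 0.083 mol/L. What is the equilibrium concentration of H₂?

At equilibrium, Keq = [NH₃]² / ([N₂]·[H₂]³) = 47000.
(0.083)² / ((5.4×10⁻⁴)·([H₂])³) = 47000
[H₂]³ = 2.71×10⁻⁴ ⇒ [H₂] = 0.065 mol/L

[H₂] = 0.065 mol/L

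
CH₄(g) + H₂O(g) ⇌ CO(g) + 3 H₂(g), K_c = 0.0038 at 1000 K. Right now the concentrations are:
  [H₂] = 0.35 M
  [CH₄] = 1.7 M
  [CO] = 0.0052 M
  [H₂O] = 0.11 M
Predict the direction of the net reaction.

Q_c = [CO]·[H₂]³ / ([CH₄]·[H₂O]) = (0.0052)·(0.35)³ / ((1.7)·(0.11)) = 0.0012
Q_c = 0.0012 < K_c = 0.0038, so the forward reaction proceeds.

forward (toward products)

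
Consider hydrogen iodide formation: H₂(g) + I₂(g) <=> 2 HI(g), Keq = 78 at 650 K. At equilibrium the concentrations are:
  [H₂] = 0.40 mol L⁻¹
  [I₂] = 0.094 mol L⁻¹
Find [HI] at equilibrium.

[HI] = 1.7 mol L⁻¹

At equilibrium, Keq = [HI]² / ([H₂]·[I₂]) = 78.
([HI])² / ((0.40)·(0.094)) = 78
[HI]² = 2.93 ⇒ [HI] = 1.7 mol L⁻¹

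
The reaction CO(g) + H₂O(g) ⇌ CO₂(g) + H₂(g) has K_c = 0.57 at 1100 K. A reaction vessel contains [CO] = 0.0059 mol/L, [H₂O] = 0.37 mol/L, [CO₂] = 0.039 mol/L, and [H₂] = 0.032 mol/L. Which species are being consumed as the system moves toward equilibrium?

Q_c = [CO₂]·[H₂] / ([CO]·[H₂O]) = (0.039)·(0.032) / ((0.0059)·(0.37)) = 0.57
Q_c = 0.57 = K_c; the system is at equilibrium.

none (at equilibrium)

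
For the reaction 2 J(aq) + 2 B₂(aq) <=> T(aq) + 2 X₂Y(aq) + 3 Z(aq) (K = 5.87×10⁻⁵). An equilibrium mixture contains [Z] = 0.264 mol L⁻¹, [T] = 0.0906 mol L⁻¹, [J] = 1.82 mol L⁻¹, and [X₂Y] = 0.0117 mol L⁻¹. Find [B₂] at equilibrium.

[B₂] = 0.0343 mol L⁻¹

At equilibrium, K = [T]·[X₂Y]²·[Z]³ / ([J]²·[B₂]²) = 5.87×10⁻⁵.
(0.0906)·(0.0117)²·(0.264)³ / ((1.82)²·([B₂])²) = 5.87×10⁻⁵
[B₂]² = 0.00117 ⇒ [B₂] = 0.0343 mol L⁻¹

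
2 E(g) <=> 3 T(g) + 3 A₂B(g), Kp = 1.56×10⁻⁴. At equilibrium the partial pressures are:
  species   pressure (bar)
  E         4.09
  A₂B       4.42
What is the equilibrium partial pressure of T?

P(T) = 0.0311 bar

At equilibrium, Kp = P(T)³·P(A₂B)³ / P(E)² = 1.56×10⁻⁴.
(P(T))³·(4.42)³ / (4.09)² = 1.56×10⁻⁴
P(T)³ = 3.02×10⁻⁵ ⇒ P(T) = 0.0311 bar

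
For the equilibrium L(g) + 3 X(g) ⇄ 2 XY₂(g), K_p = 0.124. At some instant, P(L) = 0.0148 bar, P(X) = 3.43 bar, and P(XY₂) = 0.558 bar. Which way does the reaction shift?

Q_p = P(XY₂)² / (P(L)·P(X)³) = (0.558)² / ((0.0148)·(3.43)³) = 0.521
Q_p = 0.521 > K_p = 0.124, so the reverse reaction proceeds.

to the left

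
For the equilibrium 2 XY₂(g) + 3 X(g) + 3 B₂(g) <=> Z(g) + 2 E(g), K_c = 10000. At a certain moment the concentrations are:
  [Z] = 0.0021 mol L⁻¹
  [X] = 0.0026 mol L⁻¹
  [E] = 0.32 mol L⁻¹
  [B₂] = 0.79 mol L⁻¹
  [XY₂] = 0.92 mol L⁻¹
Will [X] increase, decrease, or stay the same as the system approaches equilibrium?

Q_c = [Z]·[E]² / ([XY₂]²·[X]³·[B₂]³) = (0.0021)·(0.32)² / ((0.92)²·(0.0026)³·(0.79)³) = 29000
Q_c = 29000 > K_c = 10000: net reverse reaction.
X is a reactant, so it increases.

increase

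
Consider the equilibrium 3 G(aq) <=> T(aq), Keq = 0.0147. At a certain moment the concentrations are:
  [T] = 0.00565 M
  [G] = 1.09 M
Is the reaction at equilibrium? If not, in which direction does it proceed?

Q = [T] / [G]³ = (0.00565) / (1.09)³ = 0.00436
Q = 0.00436 < Keq = 0.0147, so the forward reaction proceeds.

forward (toward products)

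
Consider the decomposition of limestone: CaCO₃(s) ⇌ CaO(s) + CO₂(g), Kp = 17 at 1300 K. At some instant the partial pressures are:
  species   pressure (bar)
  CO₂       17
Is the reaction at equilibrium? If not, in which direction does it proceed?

(CaCO₃, CaO are pure solids — omitted from Qp.)
Qp = P(CO₂) = 17
Qp = 17 = Kp, so the system is already at equilibrium.

no net change (already at equilibrium)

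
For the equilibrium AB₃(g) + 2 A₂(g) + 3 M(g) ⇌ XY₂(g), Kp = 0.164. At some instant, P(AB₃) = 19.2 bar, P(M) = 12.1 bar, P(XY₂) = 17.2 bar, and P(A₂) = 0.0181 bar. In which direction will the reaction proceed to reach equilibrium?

Qp = P(XY₂) / (P(AB₃)·P(A₂)²·P(M)³) = (17.2) / ((19.2)·(0.0181)²·(12.1)³) = 1.54
Qp = 1.54 > Kp = 0.164, so the reverse reaction proceeds.

toward reactants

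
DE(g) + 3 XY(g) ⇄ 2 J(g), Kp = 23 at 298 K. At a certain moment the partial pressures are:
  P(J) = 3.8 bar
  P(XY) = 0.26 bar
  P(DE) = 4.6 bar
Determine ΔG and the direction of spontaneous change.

ΔG = 5.08 kJ/mol; the forward reaction is non-spontaneous

Qp = P(J)² / (P(DE)·P(XY)³) = (3.8)² / ((4.6)·(0.26)³) = 179
ΔG = RT ln(Qp/Kp) = (8.314 J mol⁻¹ K⁻¹)(298 K) × ln(179/23)
   = (2.478 kJ/mol)(2.052) = 5.08 kJ/mol
ΔG > 0, so the forward reaction is non-spontaneous (proceeds in reverse).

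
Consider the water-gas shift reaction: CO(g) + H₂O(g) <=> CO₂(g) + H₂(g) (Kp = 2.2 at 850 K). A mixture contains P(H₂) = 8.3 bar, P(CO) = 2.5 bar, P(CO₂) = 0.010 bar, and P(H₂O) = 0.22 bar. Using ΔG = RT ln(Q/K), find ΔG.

ΔG = -18.9 kJ/mol

Qp = P(CO₂)·P(H₂) / (P(CO)·P(H₂O)) = (0.010)·(8.3) / ((2.5)·(0.22)) = 0.151
ΔG = RT ln(Qp/Kp) = (8.314 J mol⁻¹ K⁻¹)(850 K) × ln(0.151/2.2)
   = (7.067 kJ/mol)(-2.679) = -18.9 kJ/mol
ΔG < 0, so the forward reaction is spontaneous (proceeds forward).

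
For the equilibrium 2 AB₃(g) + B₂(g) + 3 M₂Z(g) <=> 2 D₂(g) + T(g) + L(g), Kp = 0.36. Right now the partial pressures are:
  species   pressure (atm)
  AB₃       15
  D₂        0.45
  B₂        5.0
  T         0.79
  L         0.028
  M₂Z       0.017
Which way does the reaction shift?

Qp = P(D₂)²·P(T)·P(L) / (P(AB₃)²·P(B₂)·P(M₂Z)³) = (0.45)²·(0.79)·(0.028) / ((15)²·(5.0)·(0.017)³) = 0.81
Qp = 0.81 > Kp = 0.36, so the reverse reaction proceeds.

reverse (toward reactants)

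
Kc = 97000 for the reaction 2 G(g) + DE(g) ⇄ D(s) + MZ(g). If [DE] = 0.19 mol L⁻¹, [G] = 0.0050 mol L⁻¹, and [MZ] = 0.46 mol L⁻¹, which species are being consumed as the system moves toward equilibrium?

(D is a pure solid — omitted from Qc.)
Qc = [MZ] / ([G]²·[DE]) = (0.46) / ((0.0050)²·(0.19)) = 97000
Qc = 97000 = Kc; the system is at equilibrium.

none (at equilibrium)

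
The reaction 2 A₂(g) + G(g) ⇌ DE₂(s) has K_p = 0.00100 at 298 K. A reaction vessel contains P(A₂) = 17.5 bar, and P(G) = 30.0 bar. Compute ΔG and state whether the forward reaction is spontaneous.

(DE₂ is a pure solid — omitted from Q_p.)
Q_p = 1 / (P(A₂)²·P(G)) = 1 / ((17.5)²·(30.0)) = 1.09e-4
ΔG = RT ln(Q_p/K_p) = (8.314 J mol⁻¹ K⁻¹)(298 K) × ln(1.09e-4/0.00100)
   = (2.478 kJ/mol)(-2.216) = -5.49 kJ/mol
ΔG < 0, so the forward reaction is spontaneous (proceeds forward).

ΔG = -5.49 kJ/mol; the forward reaction is spontaneous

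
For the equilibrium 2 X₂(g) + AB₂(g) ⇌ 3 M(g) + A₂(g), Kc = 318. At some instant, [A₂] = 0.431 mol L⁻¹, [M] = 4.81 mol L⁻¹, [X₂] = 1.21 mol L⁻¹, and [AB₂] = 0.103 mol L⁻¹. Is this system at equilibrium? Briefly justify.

yes, at equilibrium

Qc = [M]³·[A₂] / ([X₂]²·[AB₂]) = (4.81)³·(0.431) / ((1.21)²·(0.103)) = 318
Qc = 318 = Kc; the system is at equilibrium.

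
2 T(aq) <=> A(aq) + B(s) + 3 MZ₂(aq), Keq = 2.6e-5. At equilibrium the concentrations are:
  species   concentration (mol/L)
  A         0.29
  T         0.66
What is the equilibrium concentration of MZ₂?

[MZ₂] = 0.034 mol/L

(B is a pure solid — omitted from Keq.)
At equilibrium, Keq = [A]·[MZ₂]³ / [T]² = 2.6e-5.
(0.29)·([MZ₂])³ / (0.66)² = 2.6e-5
[MZ₂]³ = 3.91e-5 ⇒ [MZ₂] = 0.034 mol/L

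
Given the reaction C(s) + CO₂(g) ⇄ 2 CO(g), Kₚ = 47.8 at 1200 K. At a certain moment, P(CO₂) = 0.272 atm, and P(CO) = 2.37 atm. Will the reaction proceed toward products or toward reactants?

(C is a pure solid — omitted from Qₚ.)
Qₚ = P(CO)² / P(CO₂) = (2.37)² / (0.272) = 20.7
Qₚ = 20.7 < Kₚ = 47.8, so the forward reaction proceeds.

in the forward direction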